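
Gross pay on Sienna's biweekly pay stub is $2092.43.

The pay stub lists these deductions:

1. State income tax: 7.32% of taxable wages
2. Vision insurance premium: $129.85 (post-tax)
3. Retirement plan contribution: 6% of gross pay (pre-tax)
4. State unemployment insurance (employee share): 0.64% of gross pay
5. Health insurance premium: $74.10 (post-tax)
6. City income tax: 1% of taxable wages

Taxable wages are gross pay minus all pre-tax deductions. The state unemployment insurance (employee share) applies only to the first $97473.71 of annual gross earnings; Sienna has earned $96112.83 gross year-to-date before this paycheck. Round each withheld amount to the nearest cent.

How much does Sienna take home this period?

$1590.57

Retirement plan contribution: $2092.43 × 0.06 = $125.55
Taxable wages = $2092.43 − $125.55 = $1966.88
State income tax: $1966.88 × 0.0732 = $143.98
City income tax: $1966.88 × 0.01 = $19.67
State unemployment insurance (employee share): only $97473.71 − $96112.83 = $1360.88 of this check is subject → $1360.88 × 0.0064 = $8.71
Vision insurance premium: $129.85
Health insurance premium: $74.10
Total deductions = $125.55 + $143.98 + $19.67 + $8.71 + $129.85 + $74.10 = $501.86
Net pay = $2092.43 − $501.86 = $1590.57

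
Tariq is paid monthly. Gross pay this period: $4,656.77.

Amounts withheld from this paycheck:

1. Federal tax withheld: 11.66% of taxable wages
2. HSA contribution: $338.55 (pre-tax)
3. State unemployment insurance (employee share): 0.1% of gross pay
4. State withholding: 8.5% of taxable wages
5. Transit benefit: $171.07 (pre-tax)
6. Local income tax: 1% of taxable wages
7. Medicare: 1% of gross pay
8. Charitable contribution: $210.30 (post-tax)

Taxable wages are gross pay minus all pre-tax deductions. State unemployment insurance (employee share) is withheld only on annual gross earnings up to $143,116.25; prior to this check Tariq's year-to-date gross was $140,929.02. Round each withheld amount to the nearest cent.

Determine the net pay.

$3,010.55

Transit benefit: $171.07
HSA contribution: $338.55
Pre-tax total = $171.07 + $338.55 = $509.62
Taxable wages = $4,656.77 − $509.62 = $4,147.15
State withholding: $4,147.15 × 0.085 = $352.51
Federal tax withheld: $4,147.15 × 0.1166 = $483.56
Local income tax: $4,147.15 × 0.01 = $41.47
State unemployment insurance (employee share): only $143,116.25 − $140,929.02 = $2,187.23 of this check is subject → $2,187.23 × 0.001 = $2.19
Medicare: $4,656.77 × 0.01 = $46.57
Charitable contribution: $210.30
Total deductions = $171.07 + $338.55 + $352.51 + $483.56 + $41.47 + $2.19 + $46.57 + $210.30 = $1,646.22
Net pay = $4,656.77 − $1,646.22 = $3,010.55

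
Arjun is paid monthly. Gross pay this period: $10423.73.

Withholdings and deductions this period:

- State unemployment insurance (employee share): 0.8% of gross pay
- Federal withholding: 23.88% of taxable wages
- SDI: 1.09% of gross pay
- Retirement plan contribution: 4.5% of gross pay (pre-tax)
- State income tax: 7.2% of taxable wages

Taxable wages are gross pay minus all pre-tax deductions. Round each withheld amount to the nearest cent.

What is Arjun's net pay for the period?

Retirement plan contribution: $10423.73 × 0.045 = $469.07
Taxable wages = $10423.73 − $469.07 = $9954.66
Federal withholding: $9954.66 × 0.2388 = $2377.17
State income tax: $9954.66 × 0.072 = $716.74
State unemployment insurance (employee share): $10423.73 × 0.008 = $83.39
SDI: $10423.73 × 0.0109 = $113.62
Total deductions = $469.07 + $2377.17 + $716.74 + $83.39 + $113.62 = $3759.99
Net pay = $10423.73 − $3759.99 = $6663.74

$6663.74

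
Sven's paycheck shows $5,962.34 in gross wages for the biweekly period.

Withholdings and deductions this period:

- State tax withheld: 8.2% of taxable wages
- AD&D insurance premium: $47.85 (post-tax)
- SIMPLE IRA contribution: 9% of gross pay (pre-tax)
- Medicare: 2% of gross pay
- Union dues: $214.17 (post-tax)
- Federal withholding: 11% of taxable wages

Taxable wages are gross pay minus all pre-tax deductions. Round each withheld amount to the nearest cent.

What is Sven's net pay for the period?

$4,002.72

SIMPLE IRA contribution: $5,962.34 × 0.09 = $536.61
Taxable wages = $5,962.34 − $536.61 = $5,425.73
Federal withholding: $5,425.73 × 0.11 = $596.83
State tax withheld: $5,425.73 × 0.082 = $444.91
Medicare: $5,962.34 × 0.02 = $119.25
Union dues: $214.17
AD&D insurance premium: $47.85
Total deductions = $536.61 + $596.83 + $444.91 + $119.25 + $214.17 + $47.85 = $1,959.62
Net pay = $5,962.34 − $1,959.62 = $4,002.72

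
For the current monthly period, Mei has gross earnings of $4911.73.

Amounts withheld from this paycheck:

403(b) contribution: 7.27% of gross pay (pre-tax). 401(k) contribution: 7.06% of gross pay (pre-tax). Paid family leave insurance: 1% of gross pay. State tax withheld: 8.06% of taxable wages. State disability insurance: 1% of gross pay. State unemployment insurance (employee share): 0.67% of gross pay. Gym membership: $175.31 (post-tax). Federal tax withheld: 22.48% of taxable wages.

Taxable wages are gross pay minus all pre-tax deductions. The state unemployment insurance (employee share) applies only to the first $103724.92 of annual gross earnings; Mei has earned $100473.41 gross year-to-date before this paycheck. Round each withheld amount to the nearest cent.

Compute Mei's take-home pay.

403(b) contribution: $4911.73 × 0.0727 = $357.08
401(k) contribution: $4911.73 × 0.0706 = $346.77
Pre-tax total = $357.08 + $346.77 = $703.85
Taxable wages = $4911.73 − $703.85 = $4207.88
State tax withheld: $4207.88 × 0.0806 = $339.16
Federal tax withheld: $4207.88 × 0.2248 = $945.93
State disability insurance: $4911.73 × 0.01 = $49.12
State unemployment insurance (employee share): only $103724.92 − $100473.41 = $3251.51 of this check is subject → $3251.51 × 0.0067 = $21.79
Paid family leave insurance: $4911.73 × 0.01 = $49.12
Gym membership: $175.31
Total deductions = $357.08 + $346.77 + $339.16 + $945.93 + $49.12 + $21.79 + $49.12 + $175.31 = $2284.28
Net pay = $4911.73 − $2284.28 = $2627.45

$2627.45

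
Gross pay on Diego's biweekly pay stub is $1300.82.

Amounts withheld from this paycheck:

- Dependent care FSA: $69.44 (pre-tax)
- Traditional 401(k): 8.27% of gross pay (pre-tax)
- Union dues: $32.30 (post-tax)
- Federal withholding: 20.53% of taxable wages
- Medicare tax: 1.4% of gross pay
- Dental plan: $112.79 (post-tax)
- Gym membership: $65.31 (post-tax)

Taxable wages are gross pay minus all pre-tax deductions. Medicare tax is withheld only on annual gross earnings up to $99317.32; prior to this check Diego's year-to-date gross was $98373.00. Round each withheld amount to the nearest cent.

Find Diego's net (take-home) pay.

$669.46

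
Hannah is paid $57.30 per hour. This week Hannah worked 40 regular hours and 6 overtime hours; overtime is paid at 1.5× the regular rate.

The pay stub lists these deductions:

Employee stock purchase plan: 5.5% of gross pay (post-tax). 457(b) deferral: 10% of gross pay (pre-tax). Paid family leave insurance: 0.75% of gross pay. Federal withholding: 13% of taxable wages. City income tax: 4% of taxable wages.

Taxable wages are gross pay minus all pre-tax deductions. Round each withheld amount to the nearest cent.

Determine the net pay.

$1921.87

Regular pay: 40 × $57.30 = $2292.00
Overtime pay: 6 × $57.30 × 1.5 = $515.70
Gross pay = $2292.00 + $515.70 = $2807.70
457(b) deferral: $2807.70 × 0.1 = $280.77
Taxable wages = $2807.70 − $280.77 = $2526.93
City income tax: $2526.93 × 0.04 = $101.08
Federal withholding: $2526.93 × 0.13 = $328.50
Paid family leave insurance: $2807.70 × 0.0075 = $21.06
Employee stock purchase plan: $2807.70 × 0.055 = $154.42
Total deductions = $280.77 + $101.08 + $328.50 + $21.06 + $154.42 = $885.83
Net pay = $2807.70 − $885.83 = $1921.87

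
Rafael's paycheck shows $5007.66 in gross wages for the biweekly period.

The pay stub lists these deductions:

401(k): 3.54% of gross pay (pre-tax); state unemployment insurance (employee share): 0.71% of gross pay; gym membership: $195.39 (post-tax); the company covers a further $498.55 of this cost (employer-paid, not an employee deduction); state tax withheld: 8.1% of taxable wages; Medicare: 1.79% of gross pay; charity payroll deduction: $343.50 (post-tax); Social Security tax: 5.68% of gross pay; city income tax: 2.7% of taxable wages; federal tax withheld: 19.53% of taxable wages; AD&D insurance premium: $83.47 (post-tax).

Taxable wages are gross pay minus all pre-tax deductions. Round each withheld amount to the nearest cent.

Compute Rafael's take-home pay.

401(k): $5007.66 × 0.0354 = $177.27
Taxable wages = $5007.66 − $177.27 = $4830.39
State tax withheld: $4830.39 × 0.081 = $391.26
Federal tax withheld: $4830.39 × 0.1953 = $943.38
City income tax: $4830.39 × 0.027 = $130.42
Medicare: $5007.66 × 0.0179 = $89.64
State unemployment insurance (employee share): $5007.66 × 0.0071 = $35.55
Social Security tax: $5007.66 × 0.0568 = $284.44
Charity payroll deduction: $343.50
AD&D insurance premium: $83.47
Gym membership: $195.39
(Employer's $498.55 toward gym membership is not withheld from the employee.)
Total deductions = $177.27 + $391.26 + $943.38 + $130.42 + $89.64 + $35.55 + $284.44 + $343.50 + $83.47 + $195.39 = $2674.32
Net pay = $5007.66 − $2674.32 = $2333.34

$2333.34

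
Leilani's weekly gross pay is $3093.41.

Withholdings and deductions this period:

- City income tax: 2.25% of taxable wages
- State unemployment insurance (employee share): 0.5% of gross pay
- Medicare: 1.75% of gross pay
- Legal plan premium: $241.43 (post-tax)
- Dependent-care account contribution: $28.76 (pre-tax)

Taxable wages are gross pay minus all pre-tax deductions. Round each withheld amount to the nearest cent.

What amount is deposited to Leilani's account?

$2684.67

Dependent-care account contribution: $28.76
Taxable wages = $3093.41 − $28.76 = $3064.65
City income tax: $3064.65 × 0.0225 = $68.95
State unemployment insurance (employee share): $3093.41 × 0.005 = $15.47
Medicare: $3093.41 × 0.0175 = $54.13
Legal plan premium: $241.43
Total deductions = $28.76 + $68.95 + $15.47 + $54.13 + $241.43 = $408.74
Net pay = $3093.41 − $408.74 = $2684.67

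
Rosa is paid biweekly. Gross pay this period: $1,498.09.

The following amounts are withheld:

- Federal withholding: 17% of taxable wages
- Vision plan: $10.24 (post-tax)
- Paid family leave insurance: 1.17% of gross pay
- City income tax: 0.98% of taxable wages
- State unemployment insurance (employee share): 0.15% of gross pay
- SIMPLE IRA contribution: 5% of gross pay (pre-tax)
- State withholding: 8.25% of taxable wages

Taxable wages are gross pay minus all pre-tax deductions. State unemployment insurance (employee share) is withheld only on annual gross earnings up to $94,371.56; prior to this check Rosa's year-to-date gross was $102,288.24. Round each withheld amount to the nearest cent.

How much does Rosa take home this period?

$1,022.12

SIMPLE IRA contribution: $1,498.09 × 0.05 = $74.90
Taxable wages = $1,498.09 − $74.90 = $1,423.19
Federal withholding: $1,423.19 × 0.17 = $241.94
City income tax: $1,423.19 × 0.0098 = $13.95
State withholding: $1,423.19 × 0.0825 = $117.41
Paid family leave insurance: $1,498.09 × 0.0117 = $17.53
State unemployment insurance (employee share): annual cap $94,371.56 already reached (YTD $102,288.24), so $0.00
Vision plan: $10.24
Total deductions = $74.90 + $241.94 + $13.95 + $117.41 + $17.53 + $0.00 + $10.24 = $475.97
Net pay = $1,498.09 − $475.97 = $1,022.12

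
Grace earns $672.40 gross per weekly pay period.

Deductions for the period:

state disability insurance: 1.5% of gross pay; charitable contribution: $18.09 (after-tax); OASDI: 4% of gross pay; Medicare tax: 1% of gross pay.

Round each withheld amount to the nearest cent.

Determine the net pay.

$610.60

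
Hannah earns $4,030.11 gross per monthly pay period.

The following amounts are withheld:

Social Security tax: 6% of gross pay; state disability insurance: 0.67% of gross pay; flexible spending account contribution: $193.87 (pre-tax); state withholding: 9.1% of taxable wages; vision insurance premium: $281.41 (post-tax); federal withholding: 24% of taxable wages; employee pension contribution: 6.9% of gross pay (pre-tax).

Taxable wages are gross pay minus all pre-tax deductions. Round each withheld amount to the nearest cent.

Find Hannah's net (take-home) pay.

$1,830.19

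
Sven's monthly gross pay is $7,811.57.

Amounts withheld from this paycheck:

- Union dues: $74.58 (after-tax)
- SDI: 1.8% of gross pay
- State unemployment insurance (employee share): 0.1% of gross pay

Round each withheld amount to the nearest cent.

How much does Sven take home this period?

$7,588.57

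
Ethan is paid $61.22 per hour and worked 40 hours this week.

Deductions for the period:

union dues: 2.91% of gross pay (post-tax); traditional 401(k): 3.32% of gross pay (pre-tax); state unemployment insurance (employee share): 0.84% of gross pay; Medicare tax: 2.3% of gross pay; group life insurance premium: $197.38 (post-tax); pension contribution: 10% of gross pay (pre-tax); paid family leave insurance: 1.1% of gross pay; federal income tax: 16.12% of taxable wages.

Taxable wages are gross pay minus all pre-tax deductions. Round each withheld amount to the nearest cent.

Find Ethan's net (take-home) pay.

$1,407.98

Gross pay: 40 × $61.22 = $2,448.80
Pension contribution: $2,448.80 × 0.1 = $244.88
Traditional 401(k): $2,448.80 × 0.0332 = $81.30
Pre-tax total = $244.88 + $81.30 = $326.18
Taxable wages = $2,448.80 − $326.18 = $2,122.62
Federal income tax: $2,122.62 × 0.1612 = $342.17
Medicare tax: $2,448.80 × 0.023 = $56.32
State unemployment insurance (employee share): $2,448.80 × 0.0084 = $20.57
Paid family leave insurance: $2,448.80 × 0.011 = $26.94
Group life insurance premium: $197.38
Union dues: $2,448.80 × 0.0291 = $71.26
Total deductions = $244.88 + $81.30 + $342.17 + $56.32 + $20.57 + $26.94 + $197.38 + $71.26 = $1,040.82
Net pay = $2,448.80 − $1,040.82 = $1,407.98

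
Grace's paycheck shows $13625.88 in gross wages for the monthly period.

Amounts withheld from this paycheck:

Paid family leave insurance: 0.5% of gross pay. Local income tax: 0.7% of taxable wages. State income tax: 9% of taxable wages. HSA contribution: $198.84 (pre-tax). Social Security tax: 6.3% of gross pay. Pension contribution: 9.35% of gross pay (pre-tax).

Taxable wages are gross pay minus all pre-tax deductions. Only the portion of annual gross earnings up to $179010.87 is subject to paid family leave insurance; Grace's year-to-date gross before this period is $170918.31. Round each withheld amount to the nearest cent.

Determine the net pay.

HSA contribution: $198.84
Pension contribution: $13625.88 × 0.0935 = $1274.02
Pre-tax total = $198.84 + $1274.02 = $1472.86
Taxable wages = $13625.88 − $1472.86 = $12153.02
Local income tax: $12153.02 × 0.007 = $85.07
State income tax: $12153.02 × 0.09 = $1093.77
Paid family leave insurance: only $179010.87 − $170918.31 = $8092.56 of this check is subject → $8092.56 × 0.005 = $40.46
Social Security tax: $13625.88 × 0.063 = $858.43
Total deductions = $198.84 + $1274.02 + $85.07 + $1093.77 + $40.46 + $858.43 = $3550.59
Net pay = $13625.88 − $3550.59 = $10075.29

$10075.29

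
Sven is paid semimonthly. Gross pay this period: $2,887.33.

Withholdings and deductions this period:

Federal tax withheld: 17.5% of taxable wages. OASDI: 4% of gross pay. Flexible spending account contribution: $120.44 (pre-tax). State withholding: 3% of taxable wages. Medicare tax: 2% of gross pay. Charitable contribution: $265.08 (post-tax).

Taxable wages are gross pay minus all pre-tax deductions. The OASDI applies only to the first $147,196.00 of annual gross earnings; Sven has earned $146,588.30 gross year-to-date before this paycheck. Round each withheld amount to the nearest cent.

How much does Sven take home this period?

$1,852.53

Flexible spending account contribution: $120.44
Taxable wages = $2,887.33 − $120.44 = $2,766.89
State withholding: $2,766.89 × 0.03 = $83.01
Federal tax withheld: $2,766.89 × 0.175 = $484.21
OASDI: only $147,196.00 − $146,588.30 = $607.70 of this check is subject → $607.70 × 0.04 = $24.31
Medicare tax: $2,887.33 × 0.02 = $57.75
Charitable contribution: $265.08
Total deductions = $120.44 + $83.01 + $484.21 + $24.31 + $57.75 + $265.08 = $1,034.80
Net pay = $2,887.33 − $1,034.80 = $1,852.53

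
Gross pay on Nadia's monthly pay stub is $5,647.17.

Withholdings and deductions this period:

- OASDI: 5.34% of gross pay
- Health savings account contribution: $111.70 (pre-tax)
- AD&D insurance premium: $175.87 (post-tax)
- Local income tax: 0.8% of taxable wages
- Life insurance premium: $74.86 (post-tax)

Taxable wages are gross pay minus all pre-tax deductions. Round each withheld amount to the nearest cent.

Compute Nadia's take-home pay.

Health savings account contribution: $111.70
Taxable wages = $5,647.17 − $111.70 = $5,535.47
Local income tax: $5,535.47 × 0.008 = $44.28
OASDI: $5,647.17 × 0.0534 = $301.56
AD&D insurance premium: $175.87
Life insurance premium: $74.86
Total deductions = $111.70 + $44.28 + $301.56 + $175.87 + $74.86 = $708.27
Net pay = $5,647.17 − $708.27 = $4,938.90

$4,938.90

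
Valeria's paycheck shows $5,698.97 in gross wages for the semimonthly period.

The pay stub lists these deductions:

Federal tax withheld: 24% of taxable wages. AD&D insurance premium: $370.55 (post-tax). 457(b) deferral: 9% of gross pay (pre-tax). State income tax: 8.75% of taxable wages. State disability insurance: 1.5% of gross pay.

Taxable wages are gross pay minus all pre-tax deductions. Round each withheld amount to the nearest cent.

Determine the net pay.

$3,031.60

457(b) deferral: $5,698.97 × 0.09 = $512.91
Taxable wages = $5,698.97 − $512.91 = $5,186.06
State income tax: $5,186.06 × 0.0875 = $453.78
Federal tax withheld: $5,186.06 × 0.24 = $1,244.65
State disability insurance: $5,698.97 × 0.015 = $85.48
AD&D insurance premium: $370.55
Total deductions = $512.91 + $453.78 + $1,244.65 + $85.48 + $370.55 = $2,667.37
Net pay = $5,698.97 − $2,667.37 = $3,031.60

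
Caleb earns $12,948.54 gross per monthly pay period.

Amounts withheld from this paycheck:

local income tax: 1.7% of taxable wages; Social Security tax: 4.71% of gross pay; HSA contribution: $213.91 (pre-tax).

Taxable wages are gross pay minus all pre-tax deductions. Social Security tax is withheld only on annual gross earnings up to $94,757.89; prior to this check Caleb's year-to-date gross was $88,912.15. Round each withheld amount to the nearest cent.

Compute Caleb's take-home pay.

$12,242.81

HSA contribution: $213.91
Taxable wages = $12,948.54 − $213.91 = $12,734.63
Local income tax: $12,734.63 × 0.017 = $216.49
Social Security tax: only $94,757.89 − $88,912.15 = $5,845.74 of this check is subject → $5,845.74 × 0.0471 = $275.33
Total deductions = $213.91 + $216.49 + $275.33 = $705.73
Net pay = $12,948.54 − $705.73 = $12,242.81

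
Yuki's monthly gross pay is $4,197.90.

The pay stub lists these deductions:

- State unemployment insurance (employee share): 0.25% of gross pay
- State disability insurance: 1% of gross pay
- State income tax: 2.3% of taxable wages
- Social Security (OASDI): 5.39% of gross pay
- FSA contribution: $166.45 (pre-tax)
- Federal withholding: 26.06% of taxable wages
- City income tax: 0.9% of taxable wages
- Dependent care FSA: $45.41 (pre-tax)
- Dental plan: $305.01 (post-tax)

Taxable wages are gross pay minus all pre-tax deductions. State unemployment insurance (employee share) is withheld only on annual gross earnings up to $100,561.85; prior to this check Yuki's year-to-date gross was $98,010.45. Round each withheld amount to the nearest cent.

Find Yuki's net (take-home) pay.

$2,240.09

Dependent care FSA: $45.41
FSA contribution: $166.45
Pre-tax total = $45.41 + $166.45 = $211.86
Taxable wages = $4,197.90 − $211.86 = $3,986.04
City income tax: $3,986.04 × 0.009 = $35.87
Federal withholding: $3,986.04 × 0.2606 = $1,038.76
State income tax: $3,986.04 × 0.023 = $91.68
Social Security (OASDI): $4,197.90 × 0.0539 = $226.27
State unemployment insurance (employee share): only $100,561.85 − $98,010.45 = $2,551.40 of this check is subject → $2,551.40 × 0.0025 = $6.38
State disability insurance: $4,197.90 × 0.01 = $41.98
Dental plan: $305.01
Total deductions = $45.41 + $166.45 + $35.87 + $1,038.76 + $91.68 + $226.27 + $6.38 + $41.98 + $305.01 = $1,957.81
Net pay = $4,197.90 − $1,957.81 = $2,240.09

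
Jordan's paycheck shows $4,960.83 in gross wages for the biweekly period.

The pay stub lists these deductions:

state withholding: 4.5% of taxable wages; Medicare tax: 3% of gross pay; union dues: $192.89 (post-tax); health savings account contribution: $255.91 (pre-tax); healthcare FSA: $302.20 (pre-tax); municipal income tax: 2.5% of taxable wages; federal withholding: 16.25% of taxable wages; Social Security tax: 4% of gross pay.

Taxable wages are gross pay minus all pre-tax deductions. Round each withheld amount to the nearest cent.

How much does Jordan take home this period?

$2,838.95

Healthcare FSA: $302.20
Health savings account contribution: $255.91
Pre-tax total = $302.20 + $255.91 = $558.11
Taxable wages = $4,960.83 − $558.11 = $4,402.72
Federal withholding: $4,402.72 × 0.1625 = $715.44
State withholding: $4,402.72 × 0.045 = $198.12
Municipal income tax: $4,402.72 × 0.025 = $110.07
Medicare tax: $4,960.83 × 0.03 = $148.82
Social Security tax: $4,960.83 × 0.04 = $198.43
Union dues: $192.89
Total deductions = $302.20 + $255.91 + $715.44 + $198.12 + $110.07 + $148.82 + $198.43 + $192.89 = $2,121.88
Net pay = $4,960.83 − $2,121.88 = $2,838.95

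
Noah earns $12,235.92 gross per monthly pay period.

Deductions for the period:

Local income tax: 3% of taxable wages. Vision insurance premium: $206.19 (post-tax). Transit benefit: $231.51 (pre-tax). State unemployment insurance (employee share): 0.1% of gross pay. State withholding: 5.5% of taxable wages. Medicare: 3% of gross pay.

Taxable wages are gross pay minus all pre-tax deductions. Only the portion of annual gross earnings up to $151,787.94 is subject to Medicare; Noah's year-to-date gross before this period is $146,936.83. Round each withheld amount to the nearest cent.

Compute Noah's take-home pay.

$10,620.08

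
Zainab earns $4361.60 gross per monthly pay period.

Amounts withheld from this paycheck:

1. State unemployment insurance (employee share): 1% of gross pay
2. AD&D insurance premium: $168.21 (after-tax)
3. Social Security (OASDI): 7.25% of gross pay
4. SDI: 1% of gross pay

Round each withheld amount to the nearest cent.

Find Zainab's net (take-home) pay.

$3789.93

SDI: $4361.60 × 0.01 = $43.62
Social Security (OASDI): $4361.60 × 0.0725 = $316.22
State unemployment insurance (employee share): $4361.60 × 0.01 = $43.62
AD&D insurance premium: $168.21
Total deductions = $43.62 + $316.22 + $43.62 + $168.21 = $571.67
Net pay = $4361.60 − $571.67 = $3789.93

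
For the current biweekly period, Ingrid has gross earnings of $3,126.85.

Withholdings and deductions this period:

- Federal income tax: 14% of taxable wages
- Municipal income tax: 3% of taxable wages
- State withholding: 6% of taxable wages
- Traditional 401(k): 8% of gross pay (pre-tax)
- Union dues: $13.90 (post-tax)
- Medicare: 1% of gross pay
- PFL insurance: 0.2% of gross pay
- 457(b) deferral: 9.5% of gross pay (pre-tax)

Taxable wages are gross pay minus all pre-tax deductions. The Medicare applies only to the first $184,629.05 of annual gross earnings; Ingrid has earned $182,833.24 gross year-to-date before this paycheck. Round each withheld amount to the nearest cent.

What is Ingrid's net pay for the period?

Traditional 401(k): $3,126.85 × 0.08 = $250.15
457(b) deferral: $3,126.85 × 0.095 = $297.05
Pre-tax total = $250.15 + $297.05 = $547.20
Taxable wages = $3,126.85 − $547.20 = $2,579.65
State withholding: $2,579.65 × 0.06 = $154.78
Municipal income tax: $2,579.65 × 0.03 = $77.39
Federal income tax: $2,579.65 × 0.14 = $361.15
PFL insurance: $3,126.85 × 0.002 = $6.25
Medicare: only $184,629.05 − $182,833.24 = $1,795.81 of this check is subject → $1,795.81 × 0.01 = $17.96
Union dues: $13.90
Total deductions = $250.15 + $297.05 + $154.78 + $77.39 + $361.15 + $6.25 + $17.96 + $13.90 = $1,178.63
Net pay = $3,126.85 − $1,178.63 = $1,948.22

$1,948.22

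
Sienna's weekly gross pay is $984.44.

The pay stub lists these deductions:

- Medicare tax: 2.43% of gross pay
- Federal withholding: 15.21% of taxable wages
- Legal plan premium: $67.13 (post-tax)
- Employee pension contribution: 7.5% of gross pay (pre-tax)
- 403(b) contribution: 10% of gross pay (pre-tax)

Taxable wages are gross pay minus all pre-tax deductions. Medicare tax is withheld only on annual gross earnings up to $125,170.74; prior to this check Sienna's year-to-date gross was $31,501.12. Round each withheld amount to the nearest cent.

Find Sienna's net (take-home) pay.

403(b) contribution: $984.44 × 0.1 = $98.44
Employee pension contribution: $984.44 × 0.075 = $73.83
Pre-tax total = $98.44 + $73.83 = $172.27
Taxable wages = $984.44 − $172.27 = $812.17
Federal withholding: $812.17 × 0.1521 = $123.53
Medicare tax: cap not yet reached, full $984.44 is subject → $984.44 × 0.0243 = $23.92
Legal plan premium: $67.13
Total deductions = $98.44 + $73.83 + $123.53 + $23.92 + $67.13 = $386.85
Net pay = $984.44 − $386.85 = $597.59

$597.59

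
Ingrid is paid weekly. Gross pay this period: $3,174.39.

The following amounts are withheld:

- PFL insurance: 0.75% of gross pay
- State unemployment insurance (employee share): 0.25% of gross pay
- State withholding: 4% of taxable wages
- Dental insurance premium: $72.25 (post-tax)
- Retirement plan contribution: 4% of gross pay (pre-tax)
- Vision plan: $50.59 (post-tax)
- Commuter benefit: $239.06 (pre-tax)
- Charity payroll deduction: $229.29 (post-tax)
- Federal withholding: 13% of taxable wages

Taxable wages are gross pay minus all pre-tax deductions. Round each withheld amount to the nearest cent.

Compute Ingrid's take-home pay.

Retirement plan contribution: $3,174.39 × 0.04 = $126.98
Commuter benefit: $239.06
Pre-tax total = $126.98 + $239.06 = $366.04
Taxable wages = $3,174.39 − $366.04 = $2,808.35
State withholding: $2,808.35 × 0.04 = $112.33
Federal withholding: $2,808.35 × 0.13 = $365.09
State unemployment insurance (employee share): $3,174.39 × 0.0025 = $7.94
PFL insurance: $3,174.39 × 0.0075 = $23.81
Charity payroll deduction: $229.29
Vision plan: $50.59
Dental insurance premium: $72.25
Total deductions = $126.98 + $239.06 + $112.33 + $365.09 + $7.94 + $23.81 + $229.29 + $50.59 + $72.25 = $1,227.34
Net pay = $3,174.39 − $1,227.34 = $1,947.05

$1,947.05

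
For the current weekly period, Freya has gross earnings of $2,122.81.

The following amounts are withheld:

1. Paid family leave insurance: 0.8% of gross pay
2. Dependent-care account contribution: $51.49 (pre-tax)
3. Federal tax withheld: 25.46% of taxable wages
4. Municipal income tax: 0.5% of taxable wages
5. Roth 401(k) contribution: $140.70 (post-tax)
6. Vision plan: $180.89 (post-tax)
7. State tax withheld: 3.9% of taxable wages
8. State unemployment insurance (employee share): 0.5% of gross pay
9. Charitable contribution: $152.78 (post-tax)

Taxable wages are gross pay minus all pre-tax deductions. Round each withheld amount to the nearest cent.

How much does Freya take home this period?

$950.86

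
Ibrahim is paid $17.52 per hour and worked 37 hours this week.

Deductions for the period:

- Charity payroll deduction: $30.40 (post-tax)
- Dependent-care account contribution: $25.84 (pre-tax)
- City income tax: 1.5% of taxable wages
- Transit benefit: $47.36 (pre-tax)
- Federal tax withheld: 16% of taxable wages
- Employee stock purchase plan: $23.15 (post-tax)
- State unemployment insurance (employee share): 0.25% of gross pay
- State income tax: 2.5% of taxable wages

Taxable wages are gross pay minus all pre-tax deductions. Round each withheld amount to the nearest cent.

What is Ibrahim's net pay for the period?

$404.85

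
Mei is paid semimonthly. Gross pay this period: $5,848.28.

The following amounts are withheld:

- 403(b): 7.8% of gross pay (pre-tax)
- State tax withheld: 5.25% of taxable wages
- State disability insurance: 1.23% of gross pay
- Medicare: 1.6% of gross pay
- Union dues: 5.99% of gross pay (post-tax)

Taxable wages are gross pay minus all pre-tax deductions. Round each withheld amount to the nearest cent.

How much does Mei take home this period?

$4,593.21

403(b): $5,848.28 × 0.078 = $456.17
Taxable wages = $5,848.28 − $456.17 = $5,392.11
State tax withheld: $5,392.11 × 0.0525 = $283.09
Medicare: $5,848.28 × 0.016 = $93.57
State disability insurance: $5,848.28 × 0.0123 = $71.93
Union dues: $5,848.28 × 0.0599 = $350.31
Total deductions = $456.17 + $283.09 + $93.57 + $71.93 + $350.31 = $1,255.07
Net pay = $5,848.28 − $1,255.07 = $4,593.21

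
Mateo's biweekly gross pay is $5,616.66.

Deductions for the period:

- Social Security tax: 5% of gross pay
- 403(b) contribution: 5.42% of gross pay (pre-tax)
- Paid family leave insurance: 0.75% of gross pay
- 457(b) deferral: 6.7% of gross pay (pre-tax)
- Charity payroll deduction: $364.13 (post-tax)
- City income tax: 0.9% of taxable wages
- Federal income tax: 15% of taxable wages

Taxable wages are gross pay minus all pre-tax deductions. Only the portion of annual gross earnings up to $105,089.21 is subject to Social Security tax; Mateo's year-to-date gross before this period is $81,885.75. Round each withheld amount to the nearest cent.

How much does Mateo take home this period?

457(b) deferral: $5,616.66 × 0.067 = $376.32
403(b) contribution: $5,616.66 × 0.0542 = $304.42
Pre-tax total = $376.32 + $304.42 = $680.74
Taxable wages = $5,616.66 − $680.74 = $4,935.92
City income tax: $4,935.92 × 0.009 = $44.42
Federal income tax: $4,935.92 × 0.15 = $740.39
Social Security tax: cap not yet reached, full $5,616.66 is subject → $5,616.66 × 0.05 = $280.83
Paid family leave insurance: $5,616.66 × 0.0075 = $42.12
Charity payroll deduction: $364.13
Total deductions = $376.32 + $304.42 + $44.42 + $740.39 + $280.83 + $42.12 + $364.13 = $2,152.63
Net pay = $5,616.66 − $2,152.63 = $3,464.03

$3,464.03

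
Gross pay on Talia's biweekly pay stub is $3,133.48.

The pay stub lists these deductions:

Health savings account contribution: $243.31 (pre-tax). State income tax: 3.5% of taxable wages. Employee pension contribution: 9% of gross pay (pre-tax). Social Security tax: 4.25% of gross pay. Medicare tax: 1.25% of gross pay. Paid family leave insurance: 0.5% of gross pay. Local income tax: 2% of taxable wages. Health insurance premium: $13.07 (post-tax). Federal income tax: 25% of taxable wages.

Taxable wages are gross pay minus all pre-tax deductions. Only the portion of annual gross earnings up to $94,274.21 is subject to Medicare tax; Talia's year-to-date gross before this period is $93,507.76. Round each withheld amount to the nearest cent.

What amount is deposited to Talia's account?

Health savings account contribution: $243.31
Employee pension contribution: $3,133.48 × 0.09 = $282.01
Pre-tax total = $243.31 + $282.01 = $525.32
Taxable wages = $3,133.48 − $525.32 = $2,608.16
Local income tax: $2,608.16 × 0.02 = $52.16
State income tax: $2,608.16 × 0.035 = $91.29
Federal income tax: $2,608.16 × 0.25 = $652.04
Paid family leave insurance: $3,133.48 × 0.005 = $15.67
Medicare tax: only $94,274.21 − $93,507.76 = $766.45 of this check is subject → $766.45 × 0.0125 = $9.58
Social Security tax: $3,133.48 × 0.0425 = $133.17
Health insurance premium: $13.07
Total deductions = $243.31 + $282.01 + $52.16 + $91.29 + $652.04 + $15.67 + $9.58 + $133.17 + $13.07 = $1,492.30
Net pay = $3,133.48 − $1,492.30 = $1,641.18

$1,641.18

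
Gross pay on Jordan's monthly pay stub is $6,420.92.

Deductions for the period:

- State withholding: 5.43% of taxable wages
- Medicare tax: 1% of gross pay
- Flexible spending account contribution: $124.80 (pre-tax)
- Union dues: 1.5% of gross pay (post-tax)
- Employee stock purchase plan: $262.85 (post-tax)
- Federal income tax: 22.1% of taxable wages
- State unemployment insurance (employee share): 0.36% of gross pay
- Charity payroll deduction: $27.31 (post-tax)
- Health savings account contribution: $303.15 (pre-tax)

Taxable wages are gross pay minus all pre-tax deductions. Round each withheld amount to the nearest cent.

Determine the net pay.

Health savings account contribution: $303.15
Flexible spending account contribution: $124.80
Pre-tax total = $303.15 + $124.80 = $427.95
Taxable wages = $6,420.92 − $427.95 = $5,992.97
State withholding: $5,992.97 × 0.0543 = $325.42
Federal income tax: $5,992.97 × 0.221 = $1,324.45
Medicare tax: $6,420.92 × 0.01 = $64.21
State unemployment insurance (employee share): $6,420.92 × 0.0036 = $23.12
Charity payroll deduction: $27.31
Union dues: $6,420.92 × 0.015 = $96.31
Employee stock purchase plan: $262.85
Total deductions = $303.15 + $124.80 + $325.42 + $1,324.45 + $64.21 + $23.12 + $27.31 + $96.31 + $262.85 = $2,551.62
Net pay = $6,420.92 − $2,551.62 = $3,869.30

$3,869.30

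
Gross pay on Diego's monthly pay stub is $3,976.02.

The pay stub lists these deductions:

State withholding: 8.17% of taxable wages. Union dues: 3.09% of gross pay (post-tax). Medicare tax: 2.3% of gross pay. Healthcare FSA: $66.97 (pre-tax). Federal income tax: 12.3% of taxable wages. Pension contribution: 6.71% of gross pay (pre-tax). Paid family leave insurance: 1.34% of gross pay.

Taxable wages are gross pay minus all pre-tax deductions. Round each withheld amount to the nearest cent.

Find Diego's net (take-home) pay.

$2,629.10

Healthcare FSA: $66.97
Pension contribution: $3,976.02 × 0.0671 = $266.79
Pre-tax total = $66.97 + $266.79 = $333.76
Taxable wages = $3,976.02 − $333.76 = $3,642.26
State withholding: $3,642.26 × 0.0817 = $297.57
Federal income tax: $3,642.26 × 0.123 = $448.00
Medicare tax: $3,976.02 × 0.023 = $91.45
Paid family leave insurance: $3,976.02 × 0.0134 = $53.28
Union dues: $3,976.02 × 0.0309 = $122.86
Total deductions = $66.97 + $266.79 + $297.57 + $448.00 + $91.45 + $53.28 + $122.86 = $1,346.92
Net pay = $3,976.02 − $1,346.92 = $2,629.10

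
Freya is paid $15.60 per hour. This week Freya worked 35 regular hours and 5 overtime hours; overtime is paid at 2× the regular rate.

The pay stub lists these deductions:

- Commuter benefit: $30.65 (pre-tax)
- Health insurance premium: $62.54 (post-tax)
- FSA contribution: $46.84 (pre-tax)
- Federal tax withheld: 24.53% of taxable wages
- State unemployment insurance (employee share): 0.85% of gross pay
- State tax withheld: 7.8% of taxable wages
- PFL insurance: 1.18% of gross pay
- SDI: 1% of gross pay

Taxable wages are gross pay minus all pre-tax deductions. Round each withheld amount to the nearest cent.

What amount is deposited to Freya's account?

$338.80

Regular pay: 35 × $15.60 = $546.00
Overtime pay: 5 × $15.60 × 2 = $156.00
Gross pay = $546.00 + $156.00 = $702.00
Commuter benefit: $30.65
FSA contribution: $46.84
Pre-tax total = $30.65 + $46.84 = $77.49
Taxable wages = $702.00 − $77.49 = $624.51
State tax withheld: $624.51 × 0.078 = $48.71
Federal tax withheld: $624.51 × 0.2453 = $153.19
PFL insurance: $702.00 × 0.0118 = $8.28
State unemployment insurance (employee share): $702.00 × 0.0085 = $5.97
SDI: $702.00 × 0.01 = $7.02
Health insurance premium: $62.54
Total deductions = $30.65 + $46.84 + $48.71 + $153.19 + $8.28 + $5.97 + $7.02 + $62.54 = $363.20
Net pay = $702.00 − $363.20 = $338.80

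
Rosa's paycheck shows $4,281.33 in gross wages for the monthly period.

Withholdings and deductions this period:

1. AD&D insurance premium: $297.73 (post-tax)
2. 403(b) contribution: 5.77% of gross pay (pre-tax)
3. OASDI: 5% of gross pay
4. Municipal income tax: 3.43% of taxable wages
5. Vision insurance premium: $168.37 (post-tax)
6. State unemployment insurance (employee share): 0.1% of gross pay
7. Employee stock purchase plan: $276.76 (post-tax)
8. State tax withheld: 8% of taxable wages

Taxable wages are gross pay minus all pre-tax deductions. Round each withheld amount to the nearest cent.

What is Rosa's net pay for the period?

$2,611.97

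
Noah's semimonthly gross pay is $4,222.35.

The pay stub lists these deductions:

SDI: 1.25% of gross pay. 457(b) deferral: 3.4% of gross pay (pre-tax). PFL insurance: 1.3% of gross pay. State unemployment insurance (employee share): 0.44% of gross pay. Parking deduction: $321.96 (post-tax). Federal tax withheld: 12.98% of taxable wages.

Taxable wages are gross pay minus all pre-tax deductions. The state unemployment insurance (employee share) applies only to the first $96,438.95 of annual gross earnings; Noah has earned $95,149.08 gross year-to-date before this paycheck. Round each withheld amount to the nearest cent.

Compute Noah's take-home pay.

$3,114.05

457(b) deferral: $4,222.35 × 0.034 = $143.56
Taxable wages = $4,222.35 − $143.56 = $4,078.79
Federal tax withheld: $4,078.79 × 0.1298 = $529.43
State unemployment insurance (employee share): only $96,438.95 − $95,149.08 = $1,289.87 of this check is subject → $1,289.87 × 0.0044 = $5.68
PFL insurance: $4,222.35 × 0.013 = $54.89
SDI: $4,222.35 × 0.0125 = $52.78
Parking deduction: $321.96
Total deductions = $143.56 + $529.43 + $5.68 + $54.89 + $52.78 + $321.96 = $1,108.30
Net pay = $4,222.35 − $1,108.30 = $3,114.05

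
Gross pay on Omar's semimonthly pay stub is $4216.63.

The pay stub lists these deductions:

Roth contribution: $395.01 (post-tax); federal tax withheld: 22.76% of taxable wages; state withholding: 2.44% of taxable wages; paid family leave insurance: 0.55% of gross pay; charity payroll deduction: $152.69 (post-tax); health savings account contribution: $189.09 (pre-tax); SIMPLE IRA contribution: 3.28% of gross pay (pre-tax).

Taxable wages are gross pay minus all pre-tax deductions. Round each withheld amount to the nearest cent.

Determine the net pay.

$2338.25

SIMPLE IRA contribution: $4216.63 × 0.0328 = $138.31
Health savings account contribution: $189.09
Pre-tax total = $138.31 + $189.09 = $327.40
Taxable wages = $4216.63 − $327.40 = $3889.23
Federal tax withheld: $3889.23 × 0.2276 = $885.19
State withholding: $3889.23 × 0.0244 = $94.90
Paid family leave insurance: $4216.63 × 0.0055 = $23.19
Roth contribution: $395.01
Charity payroll deduction: $152.69
Total deductions = $138.31 + $189.09 + $885.19 + $94.90 + $23.19 + $395.01 + $152.69 = $1878.38
Net pay = $4216.63 − $1878.38 = $2338.25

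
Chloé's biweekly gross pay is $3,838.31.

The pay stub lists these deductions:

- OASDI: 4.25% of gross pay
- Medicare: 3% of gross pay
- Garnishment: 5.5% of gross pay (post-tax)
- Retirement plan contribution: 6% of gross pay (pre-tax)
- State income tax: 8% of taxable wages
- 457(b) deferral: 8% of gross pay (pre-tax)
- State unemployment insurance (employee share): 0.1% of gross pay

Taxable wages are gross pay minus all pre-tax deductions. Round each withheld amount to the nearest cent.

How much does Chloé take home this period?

$2,543.64

457(b) deferral: $3,838.31 × 0.08 = $307.06
Retirement plan contribution: $3,838.31 × 0.06 = $230.30
Pre-tax total = $307.06 + $230.30 = $537.36
Taxable wages = $3,838.31 − $537.36 = $3,300.95
State income tax: $3,300.95 × 0.08 = $264.08
State unemployment insurance (employee share): $3,838.31 × 0.001 = $3.84
OASDI: $3,838.31 × 0.0425 = $163.13
Medicare: $3,838.31 × 0.03 = $115.15
Garnishment: $3,838.31 × 0.055 = $211.11
Total deductions = $307.06 + $230.30 + $264.08 + $3.84 + $163.13 + $115.15 + $211.11 = $1,294.67
Net pay = $3,838.31 − $1,294.67 = $2,543.64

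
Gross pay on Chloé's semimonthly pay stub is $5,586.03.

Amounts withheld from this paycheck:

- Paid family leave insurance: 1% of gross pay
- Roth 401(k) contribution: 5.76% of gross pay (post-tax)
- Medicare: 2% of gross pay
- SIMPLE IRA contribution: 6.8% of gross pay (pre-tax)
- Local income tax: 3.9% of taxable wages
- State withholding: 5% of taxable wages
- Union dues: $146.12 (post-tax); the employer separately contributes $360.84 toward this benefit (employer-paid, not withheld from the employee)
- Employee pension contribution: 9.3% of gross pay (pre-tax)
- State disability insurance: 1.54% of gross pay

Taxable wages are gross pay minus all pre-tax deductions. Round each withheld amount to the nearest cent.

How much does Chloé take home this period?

SIMPLE IRA contribution: $5,586.03 × 0.068 = $379.85
Employee pension contribution: $5,586.03 × 0.093 = $519.50
Pre-tax total = $379.85 + $519.50 = $899.35
Taxable wages = $5,586.03 − $899.35 = $4,686.68
State withholding: $4,686.68 × 0.05 = $234.33
Local income tax: $4,686.68 × 0.039 = $182.78
Paid family leave insurance: $5,586.03 × 0.01 = $55.86
Medicare: $5,586.03 × 0.02 = $111.72
State disability insurance: $5,586.03 × 0.0154 = $86.02
Union dues: $146.12
Roth 401(k) contribution: $5,586.03 × 0.0576 = $321.76
(Employer's $360.84 toward union dues is not withheld from the employee.)
Total deductions = $379.85 + $519.50 + $234.33 + $182.78 + $55.86 + $111.72 + $86.02 + $146.12 + $321.76 = $2,037.94
Net pay = $5,586.03 − $2,037.94 = $3,548.09

$3,548.09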